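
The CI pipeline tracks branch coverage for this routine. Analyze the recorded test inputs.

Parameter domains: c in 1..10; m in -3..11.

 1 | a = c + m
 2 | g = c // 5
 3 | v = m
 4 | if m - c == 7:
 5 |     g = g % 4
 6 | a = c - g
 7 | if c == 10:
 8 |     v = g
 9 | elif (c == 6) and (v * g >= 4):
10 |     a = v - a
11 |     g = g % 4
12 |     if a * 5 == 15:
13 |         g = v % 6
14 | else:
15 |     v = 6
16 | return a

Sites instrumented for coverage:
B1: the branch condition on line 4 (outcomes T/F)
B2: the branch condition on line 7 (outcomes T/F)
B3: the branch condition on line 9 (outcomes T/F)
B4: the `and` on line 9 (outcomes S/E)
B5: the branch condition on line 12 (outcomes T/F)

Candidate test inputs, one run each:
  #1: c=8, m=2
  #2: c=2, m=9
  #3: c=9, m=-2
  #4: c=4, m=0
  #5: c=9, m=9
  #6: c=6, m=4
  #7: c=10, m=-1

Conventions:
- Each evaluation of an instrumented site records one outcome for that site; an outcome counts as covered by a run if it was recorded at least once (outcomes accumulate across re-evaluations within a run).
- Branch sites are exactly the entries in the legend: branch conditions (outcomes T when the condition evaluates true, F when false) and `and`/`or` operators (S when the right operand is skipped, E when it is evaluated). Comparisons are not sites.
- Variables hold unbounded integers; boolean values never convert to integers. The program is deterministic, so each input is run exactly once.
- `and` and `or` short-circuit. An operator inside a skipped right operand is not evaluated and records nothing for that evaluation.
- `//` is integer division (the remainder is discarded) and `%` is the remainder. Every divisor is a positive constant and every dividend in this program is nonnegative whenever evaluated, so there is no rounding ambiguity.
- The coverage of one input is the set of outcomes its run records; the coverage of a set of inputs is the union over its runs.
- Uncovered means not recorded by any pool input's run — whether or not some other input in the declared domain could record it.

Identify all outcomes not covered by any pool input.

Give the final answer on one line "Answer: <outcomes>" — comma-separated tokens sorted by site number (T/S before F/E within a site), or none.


input #1 (c=8, m=2): events B1->F, B2->F, B4->S, B3->F; covers B1=F, B2=F, B3=F, B4=S
input #2 (c=2, m=9): events B1->T, B2->F, B4->S, B3->F; covers B1=T, B2=F, B3=F, B4=S
input #3 (c=9, m=-2): events B1->F, B2->F, B4->S, B3->F; covers B1=F, B2=F, B3=F, B4=S
input #4 (c=4, m=0): events B1->F, B2->F, B4->S, B3->F; covers B1=F, B2=F, B3=F, B4=S
input #5 (c=9, m=9): events B1->F, B2->F, B4->S, B3->F; covers B1=F, B2=F, B3=F, B4=S
input #6 (c=6, m=4): events B1->F, B2->F, B4->E, B3->T, B5->F; covers B1=F, B2=F, B3=T, B4=E, B5=F
input #7 (c=10, m=-1): events B1->F, B2->T; covers B1=F, B2=T
union over the pool: B1=T, B1=F, B2=T, B2=F, B3=T, B3=F, B4=S, B4=E, B5=F
uncovered (1 of 10): B5=T
Answer: B5=T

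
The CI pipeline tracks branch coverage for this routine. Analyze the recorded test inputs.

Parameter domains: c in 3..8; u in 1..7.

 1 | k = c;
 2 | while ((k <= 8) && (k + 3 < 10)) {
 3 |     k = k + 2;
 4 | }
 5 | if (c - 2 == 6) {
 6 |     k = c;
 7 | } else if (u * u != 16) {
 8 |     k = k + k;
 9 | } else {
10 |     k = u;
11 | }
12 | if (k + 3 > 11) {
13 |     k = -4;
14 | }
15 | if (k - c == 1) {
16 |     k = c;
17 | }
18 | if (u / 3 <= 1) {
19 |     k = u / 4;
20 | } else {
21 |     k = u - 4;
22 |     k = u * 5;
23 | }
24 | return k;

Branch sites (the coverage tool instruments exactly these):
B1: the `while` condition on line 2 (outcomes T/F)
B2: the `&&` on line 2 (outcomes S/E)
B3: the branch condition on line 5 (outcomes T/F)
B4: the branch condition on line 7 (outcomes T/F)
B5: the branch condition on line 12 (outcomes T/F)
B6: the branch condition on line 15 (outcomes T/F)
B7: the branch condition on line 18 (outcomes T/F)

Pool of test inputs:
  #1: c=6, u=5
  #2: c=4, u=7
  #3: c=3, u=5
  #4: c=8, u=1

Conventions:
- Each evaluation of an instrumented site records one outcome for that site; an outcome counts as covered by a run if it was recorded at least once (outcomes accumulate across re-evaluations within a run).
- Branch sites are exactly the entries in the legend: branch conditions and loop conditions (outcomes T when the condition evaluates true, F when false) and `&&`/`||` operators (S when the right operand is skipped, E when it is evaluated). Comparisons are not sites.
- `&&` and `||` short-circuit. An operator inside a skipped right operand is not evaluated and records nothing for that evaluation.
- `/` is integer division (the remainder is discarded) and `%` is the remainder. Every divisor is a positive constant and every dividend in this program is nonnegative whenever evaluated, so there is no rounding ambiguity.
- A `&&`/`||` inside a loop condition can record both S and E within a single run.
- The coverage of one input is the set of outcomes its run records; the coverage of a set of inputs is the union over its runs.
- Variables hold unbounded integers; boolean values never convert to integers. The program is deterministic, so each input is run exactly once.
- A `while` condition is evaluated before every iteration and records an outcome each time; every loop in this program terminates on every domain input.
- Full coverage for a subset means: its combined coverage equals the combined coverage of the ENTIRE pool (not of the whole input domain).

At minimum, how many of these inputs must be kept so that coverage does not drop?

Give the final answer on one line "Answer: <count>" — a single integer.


test 1 (c=6, u=5) fires B2->E, B1->T, B2->E, B1->F, B3->F, B4->T, B5->T, B6->F, B7->T; hits B1=T, B1=F, B2=E, B3=F, B4=T, B5=T, B6=F, B7=T
test 2 (c=4, u=7) fires B2->E, B1->T, B2->E, B1->T, B2->E, B1->F, B3->F, B4->T, B5->T, B6->F, B7->F; hits B1=T, B1=F, B2=E, B3=F, B4=T, B5=T, B6=F, B7=F
test 3 (c=3, u=5) fires B2->E, B1->T, B2->E, B1->T, B2->E, B1->F, B3->F, B4->T, B5->T, B6->F, B7->T; hits B1=T, B1=F, B2=E, B3=F, B4=T, B5=T, B6=F, B7=T
test 4 (c=8, u=1) fires B2->E, B1->F, B3->T, B5->F, B6->F, B7->T; hits B1=F, B2=E, B3=T, B5=F, B6=F, B7=T
together the pool reaches 11 outcomes: B1=T, B1=F, B2=E, B3=T, B3=F, B4=T, B5=T, B5=F, B6=F, B7=T, B7=F
size 1 is not enough: best union over all size-1 subsets is 8/11
the canonical winner is {2, 4}: size 2, full 11-outcome coverage, earliest index list among size-2 covers
Answer: 2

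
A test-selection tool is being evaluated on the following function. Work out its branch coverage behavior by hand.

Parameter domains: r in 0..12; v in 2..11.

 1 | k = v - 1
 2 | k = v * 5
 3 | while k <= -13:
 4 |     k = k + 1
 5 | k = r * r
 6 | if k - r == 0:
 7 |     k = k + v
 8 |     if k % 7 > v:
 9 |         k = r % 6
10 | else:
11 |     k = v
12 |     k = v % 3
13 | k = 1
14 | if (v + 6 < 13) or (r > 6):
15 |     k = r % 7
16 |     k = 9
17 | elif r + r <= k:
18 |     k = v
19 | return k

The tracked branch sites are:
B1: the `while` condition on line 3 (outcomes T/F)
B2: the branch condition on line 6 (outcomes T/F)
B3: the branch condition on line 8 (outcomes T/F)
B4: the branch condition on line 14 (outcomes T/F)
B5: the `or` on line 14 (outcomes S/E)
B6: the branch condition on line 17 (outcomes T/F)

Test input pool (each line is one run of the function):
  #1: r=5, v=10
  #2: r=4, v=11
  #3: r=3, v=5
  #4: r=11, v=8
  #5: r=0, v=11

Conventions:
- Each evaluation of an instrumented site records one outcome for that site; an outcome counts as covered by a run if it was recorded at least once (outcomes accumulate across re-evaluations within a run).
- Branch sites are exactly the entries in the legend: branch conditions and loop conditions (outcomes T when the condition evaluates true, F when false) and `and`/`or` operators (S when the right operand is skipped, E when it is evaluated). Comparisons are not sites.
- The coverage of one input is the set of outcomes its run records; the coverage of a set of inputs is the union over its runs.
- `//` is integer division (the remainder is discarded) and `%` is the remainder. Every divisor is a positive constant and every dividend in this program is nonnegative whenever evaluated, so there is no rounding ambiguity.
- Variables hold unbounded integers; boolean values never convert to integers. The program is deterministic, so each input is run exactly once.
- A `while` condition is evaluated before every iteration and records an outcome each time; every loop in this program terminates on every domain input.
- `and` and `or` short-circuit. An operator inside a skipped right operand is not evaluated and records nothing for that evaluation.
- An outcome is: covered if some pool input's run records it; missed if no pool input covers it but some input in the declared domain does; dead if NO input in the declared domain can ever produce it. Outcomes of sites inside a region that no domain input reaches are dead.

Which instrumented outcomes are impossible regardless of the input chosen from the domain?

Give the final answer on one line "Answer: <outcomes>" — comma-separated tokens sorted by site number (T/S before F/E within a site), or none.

running all 130 domain inputs and tallying outcomes:
  B1=T: never recorded by any domain input -> dead
  reachable outcomes have witnesses, e.g. B1=F (e.g. r=0, v=2), B2=T (e.g. r=0, v=2), B2=F (e.g. r=2, v=2), B3=T (e.g. r=1, v=2)

Answer: B1=T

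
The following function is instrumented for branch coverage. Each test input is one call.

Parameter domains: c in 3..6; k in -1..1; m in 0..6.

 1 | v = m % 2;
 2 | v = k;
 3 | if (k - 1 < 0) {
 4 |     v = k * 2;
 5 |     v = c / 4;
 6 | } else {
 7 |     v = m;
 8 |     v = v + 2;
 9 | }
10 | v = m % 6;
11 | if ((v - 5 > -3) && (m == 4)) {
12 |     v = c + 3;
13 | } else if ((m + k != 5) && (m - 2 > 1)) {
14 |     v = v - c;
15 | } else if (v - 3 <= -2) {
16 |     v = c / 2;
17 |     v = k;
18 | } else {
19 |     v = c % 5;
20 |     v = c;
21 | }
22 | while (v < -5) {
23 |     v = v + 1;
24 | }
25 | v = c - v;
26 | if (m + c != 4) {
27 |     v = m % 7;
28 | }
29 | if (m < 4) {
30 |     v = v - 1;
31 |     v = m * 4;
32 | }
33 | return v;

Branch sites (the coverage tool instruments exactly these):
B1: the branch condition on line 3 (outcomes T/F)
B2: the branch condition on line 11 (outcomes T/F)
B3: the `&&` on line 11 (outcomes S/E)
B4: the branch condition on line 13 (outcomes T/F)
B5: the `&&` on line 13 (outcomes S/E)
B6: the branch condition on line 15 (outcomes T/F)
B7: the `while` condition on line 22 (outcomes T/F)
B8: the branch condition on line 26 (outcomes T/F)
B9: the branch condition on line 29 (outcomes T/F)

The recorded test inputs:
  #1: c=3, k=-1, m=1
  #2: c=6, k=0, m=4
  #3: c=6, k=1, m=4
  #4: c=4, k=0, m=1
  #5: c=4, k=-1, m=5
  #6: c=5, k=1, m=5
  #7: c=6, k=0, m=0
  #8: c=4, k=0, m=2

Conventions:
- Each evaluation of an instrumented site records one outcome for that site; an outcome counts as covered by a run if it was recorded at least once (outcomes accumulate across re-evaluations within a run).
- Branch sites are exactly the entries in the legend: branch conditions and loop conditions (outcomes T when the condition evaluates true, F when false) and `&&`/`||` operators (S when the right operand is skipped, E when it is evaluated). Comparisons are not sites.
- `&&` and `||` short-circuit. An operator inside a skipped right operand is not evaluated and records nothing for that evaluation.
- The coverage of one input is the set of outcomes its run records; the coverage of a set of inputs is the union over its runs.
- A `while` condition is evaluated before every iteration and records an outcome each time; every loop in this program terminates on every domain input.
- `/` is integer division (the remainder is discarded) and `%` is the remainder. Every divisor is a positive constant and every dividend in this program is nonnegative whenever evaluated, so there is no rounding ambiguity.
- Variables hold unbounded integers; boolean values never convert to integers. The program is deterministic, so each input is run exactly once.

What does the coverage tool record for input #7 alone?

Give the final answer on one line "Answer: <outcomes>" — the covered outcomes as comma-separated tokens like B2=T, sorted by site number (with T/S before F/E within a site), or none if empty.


Tracing the run of input #7 (c=6, k=0, m=0):
  B1->T, B3->S, B2->F, B5->E, B4->F, B6->T, B7->F, B8->T, B9->T
deduplicating events, the covered set is: B1=T, B2=F, B3=S, B4=F, B5=E, B6=T, B7=F, B8=T, B9=T
Answer: B1=T, B2=F, B3=S, B4=F, B5=E, B6=T, B7=F, B8=T, B9=T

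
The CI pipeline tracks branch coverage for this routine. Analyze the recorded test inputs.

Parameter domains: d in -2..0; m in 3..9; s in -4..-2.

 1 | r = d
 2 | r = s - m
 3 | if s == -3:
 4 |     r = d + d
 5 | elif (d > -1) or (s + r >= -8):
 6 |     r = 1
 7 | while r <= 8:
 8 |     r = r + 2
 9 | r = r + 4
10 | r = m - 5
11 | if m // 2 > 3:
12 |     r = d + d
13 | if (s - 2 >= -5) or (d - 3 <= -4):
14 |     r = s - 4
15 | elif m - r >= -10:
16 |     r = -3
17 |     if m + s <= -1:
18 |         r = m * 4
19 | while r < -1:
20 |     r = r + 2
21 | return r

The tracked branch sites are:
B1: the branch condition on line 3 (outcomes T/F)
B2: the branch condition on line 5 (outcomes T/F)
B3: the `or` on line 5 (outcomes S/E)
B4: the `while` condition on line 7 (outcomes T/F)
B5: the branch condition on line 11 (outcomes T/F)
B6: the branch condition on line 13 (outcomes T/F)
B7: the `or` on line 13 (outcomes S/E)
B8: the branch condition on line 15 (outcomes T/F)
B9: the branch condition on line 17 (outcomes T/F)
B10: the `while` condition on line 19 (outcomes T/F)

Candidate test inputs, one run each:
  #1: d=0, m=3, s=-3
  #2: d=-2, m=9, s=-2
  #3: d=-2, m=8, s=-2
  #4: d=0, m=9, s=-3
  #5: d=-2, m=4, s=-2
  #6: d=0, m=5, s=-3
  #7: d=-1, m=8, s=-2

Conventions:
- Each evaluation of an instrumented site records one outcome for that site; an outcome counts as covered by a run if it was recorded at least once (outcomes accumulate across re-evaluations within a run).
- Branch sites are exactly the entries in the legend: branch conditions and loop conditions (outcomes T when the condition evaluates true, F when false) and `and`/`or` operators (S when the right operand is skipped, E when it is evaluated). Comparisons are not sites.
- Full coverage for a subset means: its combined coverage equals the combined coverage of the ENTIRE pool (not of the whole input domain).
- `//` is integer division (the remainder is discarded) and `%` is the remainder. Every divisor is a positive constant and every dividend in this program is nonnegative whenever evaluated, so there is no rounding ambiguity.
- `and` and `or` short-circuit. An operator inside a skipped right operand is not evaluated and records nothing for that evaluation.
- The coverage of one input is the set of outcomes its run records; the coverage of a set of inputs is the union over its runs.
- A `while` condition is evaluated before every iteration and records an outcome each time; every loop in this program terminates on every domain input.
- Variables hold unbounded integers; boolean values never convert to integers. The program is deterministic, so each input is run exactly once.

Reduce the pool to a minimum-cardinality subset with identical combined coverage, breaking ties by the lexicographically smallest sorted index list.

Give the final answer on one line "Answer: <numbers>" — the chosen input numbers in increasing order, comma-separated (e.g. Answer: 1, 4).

run #1 (d=0, m=3, s=-3) runs B1->T, B4->T, B4->T, B4->T, B4->T, B4->T, B4->F, B5->F, B7->S, B6->T, B10->T, B10->T, B10->T, B10->F; records B1=T, B4=T, B4=F, B5=F, B6=T, B7=S, B10=T, B10=F
run #2 (d=-2, m=9, s=-2) runs B1->F, B3->E, B2->F, B4->T, B4->T, B4->T, B4->T, B4->T, B4->T, B4->T, B4->T, B4->T, B4->T, B4->F, ...; records B1=F, B2=F, B3=E, B4=T, B4=F, B5=T, B6=T, B7=S, B10=T, B10=F
run #3 (d=-2, m=8, s=-2) runs B1->F, B3->E, B2->F, B4->T, B4->T, B4->T, B4->T, B4->T, B4->T, B4->T, B4->T, B4->T, B4->T, B4->F, ...; records B1=F, B2=F, B3=E, B4=T, B4=F, B5=T, B6=T, B7=S, B10=T, B10=F
run #4 (d=0, m=9, s=-3) runs B1->T, B4->T, B4->T, B4->T, B4->T, B4->T, B4->F, B5->T, B7->S, B6->T, B10->T, B10->T, B10->T, B10->F; records B1=T, B4=T, B4=F, B5=T, B6=T, B7=S, B10=T, B10=F
run #5 (d=-2, m=4, s=-2) runs B1->F, B3->E, B2->T, B4->T, B4->T, B4->T, B4->T, B4->F, B5->F, B7->S, B6->T, B10->T, B10->T, B10->T, ...; records B1=F, B2=T, B3=E, B4=T, B4=F, B5=F, B6=T, B7=S, B10=T, B10=F
run #6 (d=0, m=5, s=-3) runs B1->T, B4->T, B4->T, B4->T, B4->T, B4->T, B4->F, B5->F, B7->S, B6->T, B10->T, B10->T, B10->T, B10->F; records B1=T, B4=T, B4=F, B5=F, B6=T, B7=S, B10=T, B10=F
run #7 (d=-1, m=8, s=-2) runs B1->F, B3->E, B2->F, B4->T, B4->T, B4->T, B4->T, B4->T, B4->T, B4->T, B4->T, B4->T, B4->T, B4->F, ...; records B1=F, B2=F, B3=E, B4=T, B4=F, B5=T, B6=T, B7=S, B10=T, B10=F
pool-wide coverage (13 outcomes): B1=T, B1=F, B2=T, B2=F, B3=E, B4=T, B4=F, B5=T, B5=F, B6=T, B7=S, B10=T, B10=F
size 1 is not enough: best union over all size-1 subsets is 10/13
size 2 is not enough: best union over all size-2 subsets is 12/13
size 3: inputs {1, 2, 5} cover all 13 outcomes, and no lexicographically smaller subset of this size does

Answer: 1, 2, 5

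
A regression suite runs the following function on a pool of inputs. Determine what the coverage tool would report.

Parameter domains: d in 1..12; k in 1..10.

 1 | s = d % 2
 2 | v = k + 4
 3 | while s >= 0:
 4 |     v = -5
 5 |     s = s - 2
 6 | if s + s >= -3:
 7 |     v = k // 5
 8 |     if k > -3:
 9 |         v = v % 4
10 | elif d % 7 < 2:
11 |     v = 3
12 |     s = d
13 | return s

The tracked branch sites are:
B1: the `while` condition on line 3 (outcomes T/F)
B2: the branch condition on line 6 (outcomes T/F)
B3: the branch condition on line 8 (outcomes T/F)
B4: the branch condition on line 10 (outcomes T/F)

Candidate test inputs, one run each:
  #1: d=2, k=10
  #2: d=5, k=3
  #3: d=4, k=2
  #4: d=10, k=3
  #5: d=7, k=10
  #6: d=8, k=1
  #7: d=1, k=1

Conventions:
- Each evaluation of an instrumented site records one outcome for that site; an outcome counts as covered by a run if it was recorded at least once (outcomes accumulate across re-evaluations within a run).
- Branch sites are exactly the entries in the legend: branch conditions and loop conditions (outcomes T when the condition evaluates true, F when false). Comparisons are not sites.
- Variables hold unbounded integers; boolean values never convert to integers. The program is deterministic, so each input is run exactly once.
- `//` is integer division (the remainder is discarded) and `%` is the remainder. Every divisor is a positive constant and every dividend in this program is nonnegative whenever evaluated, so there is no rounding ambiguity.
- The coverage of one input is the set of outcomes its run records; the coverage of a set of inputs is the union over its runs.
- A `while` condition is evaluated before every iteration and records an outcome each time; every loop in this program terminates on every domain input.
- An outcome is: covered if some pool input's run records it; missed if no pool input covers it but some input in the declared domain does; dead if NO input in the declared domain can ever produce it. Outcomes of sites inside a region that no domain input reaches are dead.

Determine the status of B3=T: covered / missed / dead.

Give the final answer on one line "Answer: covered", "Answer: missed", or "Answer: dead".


B3=T is recorded by pool input(s) 2, 5, 7 -> covered
Answer: covered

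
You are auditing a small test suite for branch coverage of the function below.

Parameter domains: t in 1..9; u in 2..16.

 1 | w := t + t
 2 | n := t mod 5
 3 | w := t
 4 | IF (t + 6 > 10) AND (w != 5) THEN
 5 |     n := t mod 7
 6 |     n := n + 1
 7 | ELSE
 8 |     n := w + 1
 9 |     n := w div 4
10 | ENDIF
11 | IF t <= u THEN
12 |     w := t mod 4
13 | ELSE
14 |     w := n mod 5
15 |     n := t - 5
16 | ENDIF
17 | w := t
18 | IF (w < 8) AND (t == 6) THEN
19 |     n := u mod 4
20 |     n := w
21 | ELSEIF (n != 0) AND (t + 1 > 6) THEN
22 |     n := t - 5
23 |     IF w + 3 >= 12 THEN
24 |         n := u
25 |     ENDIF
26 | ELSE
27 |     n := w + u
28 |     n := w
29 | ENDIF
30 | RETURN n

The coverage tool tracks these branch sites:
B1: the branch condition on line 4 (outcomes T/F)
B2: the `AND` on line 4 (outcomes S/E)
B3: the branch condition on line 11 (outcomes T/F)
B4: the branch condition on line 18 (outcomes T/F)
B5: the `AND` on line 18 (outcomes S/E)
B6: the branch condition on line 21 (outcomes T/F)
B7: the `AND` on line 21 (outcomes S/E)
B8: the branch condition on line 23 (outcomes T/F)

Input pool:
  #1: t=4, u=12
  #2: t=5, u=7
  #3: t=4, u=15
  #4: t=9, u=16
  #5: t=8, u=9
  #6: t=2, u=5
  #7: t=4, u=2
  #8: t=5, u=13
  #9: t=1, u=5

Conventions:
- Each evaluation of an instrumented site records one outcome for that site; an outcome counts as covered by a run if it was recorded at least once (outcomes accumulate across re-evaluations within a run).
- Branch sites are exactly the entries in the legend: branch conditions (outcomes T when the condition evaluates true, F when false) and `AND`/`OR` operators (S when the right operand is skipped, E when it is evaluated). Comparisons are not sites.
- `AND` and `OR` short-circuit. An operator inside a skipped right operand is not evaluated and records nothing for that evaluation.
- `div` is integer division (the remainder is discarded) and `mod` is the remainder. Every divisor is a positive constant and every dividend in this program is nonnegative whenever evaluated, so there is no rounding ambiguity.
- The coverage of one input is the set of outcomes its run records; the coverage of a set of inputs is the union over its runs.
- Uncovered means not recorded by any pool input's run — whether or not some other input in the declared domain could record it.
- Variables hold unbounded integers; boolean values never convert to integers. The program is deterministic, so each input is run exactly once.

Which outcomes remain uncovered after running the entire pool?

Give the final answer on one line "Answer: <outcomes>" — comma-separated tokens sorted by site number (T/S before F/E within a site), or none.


#1 (t=4, u=12) -> covered: B1=F, B2=S, B3=T, B4=F, B5=E, B6=F, B7=E
#2 (t=5, u=7) -> covered: B1=F, B2=E, B3=T, B4=F, B5=E, B6=F, B7=E
#3 (t=4, u=15) -> covered: B1=F, B2=S, B3=T, B4=F, B5=E, B6=F, B7=E
#4 (t=9, u=16) -> covered: B1=T, B2=E, B3=T, B4=F, B5=S, B6=T, B7=E, B8=T
#5 (t=8, u=9) -> covered: B1=T, B2=E, B3=T, B4=F, B5=S, B6=T, B7=E, B8=F
#6 (t=2, u=5) -> covered: B1=F, B2=S, B3=T, B4=F, B5=E, B6=F, B7=S
#7 (t=4, u=2) -> covered: B1=F, B2=S, B3=F, B4=F, B5=E, B6=F, B7=E
#8 (t=5, u=13) -> covered: B1=F, B2=E, B3=T, B4=F, B5=E, B6=F, B7=E
#9 (t=1, u=5) -> covered: B1=F, B2=S, B3=T, B4=F, B5=E, B6=F, B7=S
union over the pool: B1=T, B1=F, B2=S, B2=E, B3=T, B3=F, B4=F, B5=S, B5=E, B6=T, B6=F, B7=S, B7=E, B8=T, B8=F
uncovered (1 of 16): B4=T
Answer: B4=T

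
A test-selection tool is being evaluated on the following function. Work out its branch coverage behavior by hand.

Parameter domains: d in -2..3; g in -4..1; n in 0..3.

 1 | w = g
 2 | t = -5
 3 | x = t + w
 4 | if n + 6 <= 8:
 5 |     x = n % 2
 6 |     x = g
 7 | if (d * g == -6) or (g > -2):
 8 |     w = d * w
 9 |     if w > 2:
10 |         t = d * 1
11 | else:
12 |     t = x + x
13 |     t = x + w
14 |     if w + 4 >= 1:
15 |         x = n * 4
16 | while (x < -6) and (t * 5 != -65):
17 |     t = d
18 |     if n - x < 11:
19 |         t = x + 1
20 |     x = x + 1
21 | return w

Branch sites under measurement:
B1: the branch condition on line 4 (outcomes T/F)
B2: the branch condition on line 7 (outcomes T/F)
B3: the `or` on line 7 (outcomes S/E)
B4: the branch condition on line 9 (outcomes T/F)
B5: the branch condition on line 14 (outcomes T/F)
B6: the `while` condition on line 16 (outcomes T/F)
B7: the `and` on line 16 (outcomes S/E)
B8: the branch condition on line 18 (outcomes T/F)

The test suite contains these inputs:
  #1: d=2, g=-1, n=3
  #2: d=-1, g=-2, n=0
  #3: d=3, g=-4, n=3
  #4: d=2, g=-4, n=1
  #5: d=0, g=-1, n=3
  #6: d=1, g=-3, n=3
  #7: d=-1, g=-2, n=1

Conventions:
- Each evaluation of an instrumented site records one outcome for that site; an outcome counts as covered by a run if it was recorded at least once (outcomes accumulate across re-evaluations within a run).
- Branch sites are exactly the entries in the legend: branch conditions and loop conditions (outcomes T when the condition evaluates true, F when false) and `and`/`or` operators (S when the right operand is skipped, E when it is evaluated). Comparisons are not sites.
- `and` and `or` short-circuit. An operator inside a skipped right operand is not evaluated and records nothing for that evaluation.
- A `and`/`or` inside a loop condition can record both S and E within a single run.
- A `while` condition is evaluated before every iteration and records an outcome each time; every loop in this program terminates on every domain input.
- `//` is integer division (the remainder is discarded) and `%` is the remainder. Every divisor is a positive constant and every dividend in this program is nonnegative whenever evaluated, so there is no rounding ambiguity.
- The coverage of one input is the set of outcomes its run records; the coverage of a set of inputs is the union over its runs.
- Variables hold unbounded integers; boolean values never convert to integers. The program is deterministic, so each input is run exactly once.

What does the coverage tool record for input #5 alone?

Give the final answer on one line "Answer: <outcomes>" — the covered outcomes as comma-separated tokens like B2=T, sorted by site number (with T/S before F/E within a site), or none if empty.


Running input #5 (d=0, g=-1, n=3), event by event:
  B1->F, B3->E, B2->T, B4->F, B7->S, B6->F
collecting distinct outcomes: B1=F, B2=T, B3=E, B4=F, B6=F, B7=S
Answer: B1=F, B2=T, B3=E, B4=F, B6=F, B7=S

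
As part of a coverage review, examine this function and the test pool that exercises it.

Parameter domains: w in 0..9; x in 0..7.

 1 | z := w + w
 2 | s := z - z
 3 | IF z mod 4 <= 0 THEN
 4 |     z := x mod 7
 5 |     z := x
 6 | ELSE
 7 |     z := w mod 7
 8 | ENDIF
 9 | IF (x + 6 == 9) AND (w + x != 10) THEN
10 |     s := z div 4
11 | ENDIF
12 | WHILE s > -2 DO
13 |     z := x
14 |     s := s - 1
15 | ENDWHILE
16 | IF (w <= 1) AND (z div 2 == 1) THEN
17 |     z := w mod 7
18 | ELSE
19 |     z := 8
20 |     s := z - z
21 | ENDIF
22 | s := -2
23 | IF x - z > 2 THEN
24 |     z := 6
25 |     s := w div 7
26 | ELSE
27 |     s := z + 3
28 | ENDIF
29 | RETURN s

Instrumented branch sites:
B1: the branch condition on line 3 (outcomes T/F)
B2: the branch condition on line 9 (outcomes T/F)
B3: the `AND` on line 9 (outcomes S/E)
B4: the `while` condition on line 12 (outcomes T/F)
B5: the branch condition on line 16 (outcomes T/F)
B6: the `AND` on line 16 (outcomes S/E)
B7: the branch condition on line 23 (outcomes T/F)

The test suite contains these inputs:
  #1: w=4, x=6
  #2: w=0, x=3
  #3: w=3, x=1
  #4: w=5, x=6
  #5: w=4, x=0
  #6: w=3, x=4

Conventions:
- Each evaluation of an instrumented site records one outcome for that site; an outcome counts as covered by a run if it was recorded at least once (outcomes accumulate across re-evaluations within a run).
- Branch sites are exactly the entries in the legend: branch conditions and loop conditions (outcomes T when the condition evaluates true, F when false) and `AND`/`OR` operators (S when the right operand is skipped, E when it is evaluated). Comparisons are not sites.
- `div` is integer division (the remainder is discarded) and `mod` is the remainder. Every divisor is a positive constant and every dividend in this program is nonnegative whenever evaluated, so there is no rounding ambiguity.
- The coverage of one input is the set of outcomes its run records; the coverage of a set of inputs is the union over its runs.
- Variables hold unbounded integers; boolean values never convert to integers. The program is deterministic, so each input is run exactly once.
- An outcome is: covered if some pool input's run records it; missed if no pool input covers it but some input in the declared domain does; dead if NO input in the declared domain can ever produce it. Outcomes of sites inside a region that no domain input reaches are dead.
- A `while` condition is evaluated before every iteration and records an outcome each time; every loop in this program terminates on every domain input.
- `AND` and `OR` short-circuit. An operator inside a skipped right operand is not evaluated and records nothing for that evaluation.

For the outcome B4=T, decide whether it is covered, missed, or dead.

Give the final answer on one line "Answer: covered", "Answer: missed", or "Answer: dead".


B4=T is recorded by pool input(s) 1, 2, 3, 4, 5, 6 -> covered
Answer: covered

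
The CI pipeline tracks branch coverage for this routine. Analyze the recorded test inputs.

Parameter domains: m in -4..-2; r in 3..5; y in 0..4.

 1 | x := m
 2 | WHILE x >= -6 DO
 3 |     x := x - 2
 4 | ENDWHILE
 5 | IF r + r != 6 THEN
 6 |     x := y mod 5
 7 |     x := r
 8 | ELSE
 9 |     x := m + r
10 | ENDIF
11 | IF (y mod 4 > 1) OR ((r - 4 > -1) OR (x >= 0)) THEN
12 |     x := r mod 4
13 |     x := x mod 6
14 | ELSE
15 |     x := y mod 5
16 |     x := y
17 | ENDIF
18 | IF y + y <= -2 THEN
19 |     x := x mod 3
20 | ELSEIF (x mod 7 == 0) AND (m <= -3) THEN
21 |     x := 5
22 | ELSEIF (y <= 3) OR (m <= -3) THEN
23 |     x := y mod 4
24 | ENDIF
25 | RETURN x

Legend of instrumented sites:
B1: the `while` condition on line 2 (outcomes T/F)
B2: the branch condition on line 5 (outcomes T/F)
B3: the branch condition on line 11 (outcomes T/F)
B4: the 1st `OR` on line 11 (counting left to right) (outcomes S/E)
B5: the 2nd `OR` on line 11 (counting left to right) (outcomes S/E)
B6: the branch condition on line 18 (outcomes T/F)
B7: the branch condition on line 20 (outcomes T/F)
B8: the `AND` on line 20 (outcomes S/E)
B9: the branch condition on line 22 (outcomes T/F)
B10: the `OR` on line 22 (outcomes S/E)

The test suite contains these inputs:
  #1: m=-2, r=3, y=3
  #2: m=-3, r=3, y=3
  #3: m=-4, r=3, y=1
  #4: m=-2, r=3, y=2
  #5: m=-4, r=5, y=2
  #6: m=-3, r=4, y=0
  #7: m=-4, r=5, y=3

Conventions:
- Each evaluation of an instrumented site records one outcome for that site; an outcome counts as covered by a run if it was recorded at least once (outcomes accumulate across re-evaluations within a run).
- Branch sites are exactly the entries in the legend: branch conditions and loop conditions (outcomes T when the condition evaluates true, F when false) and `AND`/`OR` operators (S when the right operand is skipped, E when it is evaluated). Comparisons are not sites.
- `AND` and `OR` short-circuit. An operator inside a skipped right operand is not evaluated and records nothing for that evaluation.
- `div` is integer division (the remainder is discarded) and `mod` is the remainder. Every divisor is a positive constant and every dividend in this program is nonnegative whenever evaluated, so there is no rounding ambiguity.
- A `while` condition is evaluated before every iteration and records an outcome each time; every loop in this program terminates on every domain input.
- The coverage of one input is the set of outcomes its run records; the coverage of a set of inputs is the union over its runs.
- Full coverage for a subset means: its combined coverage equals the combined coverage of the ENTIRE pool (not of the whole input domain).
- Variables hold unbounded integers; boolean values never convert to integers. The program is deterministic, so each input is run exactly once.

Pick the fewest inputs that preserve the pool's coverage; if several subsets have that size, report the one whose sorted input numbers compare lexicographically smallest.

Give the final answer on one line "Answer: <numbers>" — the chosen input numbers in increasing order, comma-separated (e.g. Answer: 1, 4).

#1 (m=-2, r=3, y=3) -> covered: B1=T, B1=F, B2=F, B3=T, B4=S, B6=F, B7=F, B8=S, B9=T, B10=S
#2 (m=-3, r=3, y=3) -> covered: B1=T, B1=F, B2=F, B3=T, B4=S, B6=F, B7=F, B8=S, B9=T, B10=S
#3 (m=-4, r=3, y=1) -> covered: B1=T, B1=F, B2=F, B3=F, B4=E, B5=E, B6=F, B7=F, B8=S, B9=T, B10=S
#4 (m=-2, r=3, y=2) -> covered: B1=T, B1=F, B2=F, B3=T, B4=S, B6=F, B7=F, B8=S, B9=T, B10=S
#5 (m=-4, r=5, y=2) -> covered: B1=T, B1=F, B2=T, B3=T, B4=S, B6=F, B7=F, B8=S, B9=T, B10=S
#6 (m=-3, r=4, y=0) -> covered: B1=T, B1=F, B2=T, B3=T, B4=E, B5=S, B6=F, B7=T, B8=E
#7 (m=-4, r=5, y=3) -> covered: B1=T, B1=F, B2=T, B3=T, B4=S, B6=F, B7=F, B8=S, B9=T, B10=S
union over all inputs: B1=T, B1=F, B2=T, B2=F, B3=T, B3=F, B4=S, B4=E, B5=S, B5=E, B6=F, B7=T, B7=F, B8=S, B8=E, B9=T, B10=S (17 outcomes)
no size-1 subset reaches all 17 outcomes (best union: 11/17)
no size-2 subset reaches all 17 outcomes (best union: 16/17)
the canonical winner is {1, 3, 6}: size 3, full 17-outcome coverage, earliest index list among size-3 covers

Answer: 1, 3, 6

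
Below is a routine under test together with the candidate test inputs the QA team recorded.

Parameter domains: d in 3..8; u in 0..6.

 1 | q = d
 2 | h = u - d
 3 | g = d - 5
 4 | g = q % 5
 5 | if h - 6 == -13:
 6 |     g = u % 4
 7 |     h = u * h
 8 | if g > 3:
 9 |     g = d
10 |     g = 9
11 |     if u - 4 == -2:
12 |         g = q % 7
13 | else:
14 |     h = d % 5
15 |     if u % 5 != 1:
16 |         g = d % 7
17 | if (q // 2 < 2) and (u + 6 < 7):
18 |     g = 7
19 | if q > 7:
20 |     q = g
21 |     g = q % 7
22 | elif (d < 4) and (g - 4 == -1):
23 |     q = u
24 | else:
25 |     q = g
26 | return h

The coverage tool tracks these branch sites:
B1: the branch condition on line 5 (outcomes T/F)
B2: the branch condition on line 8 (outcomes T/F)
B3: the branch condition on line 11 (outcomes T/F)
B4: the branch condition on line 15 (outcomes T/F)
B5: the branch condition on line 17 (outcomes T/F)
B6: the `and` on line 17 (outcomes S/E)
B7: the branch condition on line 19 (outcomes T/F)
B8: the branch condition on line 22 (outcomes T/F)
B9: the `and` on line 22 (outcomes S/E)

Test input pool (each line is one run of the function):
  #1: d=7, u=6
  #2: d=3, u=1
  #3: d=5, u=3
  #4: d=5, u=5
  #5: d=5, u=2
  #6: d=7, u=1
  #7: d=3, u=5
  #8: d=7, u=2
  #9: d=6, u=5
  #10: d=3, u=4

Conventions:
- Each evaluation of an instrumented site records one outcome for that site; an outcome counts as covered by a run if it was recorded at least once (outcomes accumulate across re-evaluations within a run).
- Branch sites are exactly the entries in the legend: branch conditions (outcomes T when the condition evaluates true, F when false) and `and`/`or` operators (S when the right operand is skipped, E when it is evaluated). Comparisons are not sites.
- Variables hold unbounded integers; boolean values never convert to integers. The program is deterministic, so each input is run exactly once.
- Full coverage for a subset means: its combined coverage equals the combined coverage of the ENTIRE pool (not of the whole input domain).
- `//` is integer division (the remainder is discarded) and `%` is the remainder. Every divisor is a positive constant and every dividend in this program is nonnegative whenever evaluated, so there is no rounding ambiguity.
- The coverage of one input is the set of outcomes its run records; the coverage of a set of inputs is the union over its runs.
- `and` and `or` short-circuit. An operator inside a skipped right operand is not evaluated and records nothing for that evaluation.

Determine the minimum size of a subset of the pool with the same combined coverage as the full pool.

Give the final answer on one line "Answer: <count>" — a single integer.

#1 (d=7, u=6) -> B1->F, B2->F, B4->F, B6->S, B5->F, B7->F, B9->S, B8->F; covered: B1=F, B2=F, B4=F, B5=F, B6=S, B7=F, B8=F, B9=S
#2 (d=3, u=1) -> B1->F, B2->F, B4->F, B6->E, B5->F, B7->F, B9->E, B8->T; covered: B1=F, B2=F, B4=F, B5=F, B6=E, B7=F, B8=T, B9=E
#3 (d=5, u=3) -> B1->F, B2->F, B4->T, B6->S, B5->F, B7->F, B9->S, B8->F; covered: B1=F, B2=F, B4=T, B5=F, B6=S, B7=F, B8=F, B9=S
#4 (d=5, u=5) -> B1->F, B2->F, B4->T, B6->S, B5->F, B7->F, B9->S, B8->F; covered: B1=F, B2=F, B4=T, B5=F, B6=S, B7=F, B8=F, B9=S
#5 (d=5, u=2) -> B1->F, B2->F, B4->T, B6->S, B5->F, B7->F, B9->S, B8->F; covered: B1=F, B2=F, B4=T, B5=F, B6=S, B7=F, B8=F, B9=S
#6 (d=7, u=1) -> B1->F, B2->F, B4->F, B6->S, B5->F, B7->F, B9->S, B8->F; covered: B1=F, B2=F, B4=F, B5=F, B6=S, B7=F, B8=F, B9=S
#7 (d=3, u=5) -> B1->F, B2->F, B4->T, B6->E, B5->F, B7->F, B9->E, B8->T; covered: B1=F, B2=F, B4=T, B5=F, B6=E, B7=F, B8=T, B9=E
#8 (d=7, u=2) -> B1->F, B2->F, B4->T, B6->S, B5->F, B7->F, B9->S, B8->F; covered: B1=F, B2=F, B4=T, B5=F, B6=S, B7=F, B8=F, B9=S
#9 (d=6, u=5) -> B1->F, B2->F, B4->T, B6->S, B5->F, B7->F, B9->S, B8->F; covered: B1=F, B2=F, B4=T, B5=F, B6=S, B7=F, B8=F, B9=S
#10 (d=3, u=4) -> B1->F, B2->F, B4->T, B6->E, B5->F, B7->F, B9->E, B8->T; covered: B1=F, B2=F, B4=T, B5=F, B6=E, B7=F, B8=T, B9=E
the full pool covers 12 outcomes: B1=F, B2=F, B4=T, B4=F, B5=F, B6=S, B6=E, B7=F, B8=T, B8=F, B9=S, B9=E
no size-1 subset reaches all 12 outcomes (best union: 8/12)
the canonical winner is {1, 7}: size 2, full 12-outcome coverage, earliest index list among size-2 covers

Answer: 2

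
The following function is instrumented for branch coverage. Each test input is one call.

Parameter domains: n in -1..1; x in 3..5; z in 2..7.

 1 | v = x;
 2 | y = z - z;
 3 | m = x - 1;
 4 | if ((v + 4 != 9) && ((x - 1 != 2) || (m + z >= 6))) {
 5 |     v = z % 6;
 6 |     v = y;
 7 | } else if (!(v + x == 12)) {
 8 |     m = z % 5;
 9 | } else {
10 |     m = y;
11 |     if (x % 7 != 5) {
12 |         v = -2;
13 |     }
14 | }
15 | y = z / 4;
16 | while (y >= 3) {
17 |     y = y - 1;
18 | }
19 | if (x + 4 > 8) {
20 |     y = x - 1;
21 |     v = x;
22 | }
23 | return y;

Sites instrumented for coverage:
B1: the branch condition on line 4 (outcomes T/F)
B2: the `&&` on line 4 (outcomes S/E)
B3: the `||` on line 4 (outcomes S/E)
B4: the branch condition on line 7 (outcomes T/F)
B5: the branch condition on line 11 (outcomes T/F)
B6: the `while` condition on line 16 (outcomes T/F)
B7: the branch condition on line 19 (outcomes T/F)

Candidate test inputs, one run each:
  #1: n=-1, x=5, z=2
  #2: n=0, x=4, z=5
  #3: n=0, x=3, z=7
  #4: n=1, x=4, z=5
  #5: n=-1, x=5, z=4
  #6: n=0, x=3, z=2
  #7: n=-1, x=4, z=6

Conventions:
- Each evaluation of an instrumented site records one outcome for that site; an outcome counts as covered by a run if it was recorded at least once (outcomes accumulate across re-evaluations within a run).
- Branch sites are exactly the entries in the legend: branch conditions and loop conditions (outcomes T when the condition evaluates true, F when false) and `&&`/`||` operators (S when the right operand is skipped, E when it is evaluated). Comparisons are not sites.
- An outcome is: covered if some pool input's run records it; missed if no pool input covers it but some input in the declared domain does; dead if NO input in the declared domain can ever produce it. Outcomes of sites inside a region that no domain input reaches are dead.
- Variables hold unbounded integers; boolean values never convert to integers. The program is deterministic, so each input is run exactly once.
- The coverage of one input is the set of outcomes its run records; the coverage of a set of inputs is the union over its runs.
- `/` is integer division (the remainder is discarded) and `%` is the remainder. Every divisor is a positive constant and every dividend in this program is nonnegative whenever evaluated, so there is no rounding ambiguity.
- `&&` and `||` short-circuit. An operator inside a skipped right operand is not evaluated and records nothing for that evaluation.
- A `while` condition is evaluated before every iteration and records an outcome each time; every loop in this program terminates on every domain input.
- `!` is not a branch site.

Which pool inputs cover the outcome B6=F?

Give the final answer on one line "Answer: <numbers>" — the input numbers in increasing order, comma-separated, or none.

input #1 (n=-1, x=5, z=2): hits B6=F
input #2 (n=0, x=4, z=5): hits B6=F
input #3 (n=0, x=3, z=7): hits B6=F
input #4 (n=1, x=4, z=5): hits B6=F
input #5 (n=-1, x=5, z=4): hits B6=F
input #6 (n=0, x=3, z=2): hits B6=F
input #7 (n=-1, x=4, z=6): hits B6=F

Answer: 1, 2, 3, 4, 5, 6, 7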